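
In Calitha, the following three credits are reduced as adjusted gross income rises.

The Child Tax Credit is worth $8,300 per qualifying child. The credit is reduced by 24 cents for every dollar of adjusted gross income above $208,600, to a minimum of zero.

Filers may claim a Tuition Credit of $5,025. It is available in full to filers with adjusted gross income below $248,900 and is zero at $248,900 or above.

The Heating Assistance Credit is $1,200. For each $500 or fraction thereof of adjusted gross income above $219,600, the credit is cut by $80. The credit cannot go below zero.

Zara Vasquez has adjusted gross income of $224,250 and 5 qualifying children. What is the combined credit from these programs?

Child Tax Credit: base = 5 × $8,300 = $41,500. 24% of the $15,650 excess over $208,600 is $3,756; credit = $41,500 − $3,756 = $37,744.
Tuition Credit: $224,250 is below the $248,900 cutoff, so the full $5,025 applies.
Heating Assistance Credit: income exceeds $219,600 by $4,650, which is 10 full-or-partial $500 increments; reduction = 10 × $80 = $800, leaving $400.
Total: $37,744 + $5,025 + $400 = $43,169.

$43,169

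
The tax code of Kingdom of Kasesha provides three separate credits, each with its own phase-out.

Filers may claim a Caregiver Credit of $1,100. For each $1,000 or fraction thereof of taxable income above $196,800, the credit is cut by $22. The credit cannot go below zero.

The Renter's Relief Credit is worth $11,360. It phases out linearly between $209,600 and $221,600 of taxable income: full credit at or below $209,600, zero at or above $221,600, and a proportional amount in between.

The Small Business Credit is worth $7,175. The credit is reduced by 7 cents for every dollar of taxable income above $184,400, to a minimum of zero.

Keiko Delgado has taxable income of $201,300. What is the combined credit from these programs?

$18,342

Caregiver Credit: income exceeds $196,800 by $4,500, which is 5 full-or-partial $1,000 increments; reduction = 5 × $22 = $110, leaving $990.
Renter's Relief Credit: $201,300 is at or below the $209,600 threshold, so the full $11,360 applies.
Small Business Credit: 7% of the $16,900 excess over $184,400 is $1,183; credit = $7,175 − $1,183 = $5,992.
Total: $990 + $11,360 + $5,992 = $18,342.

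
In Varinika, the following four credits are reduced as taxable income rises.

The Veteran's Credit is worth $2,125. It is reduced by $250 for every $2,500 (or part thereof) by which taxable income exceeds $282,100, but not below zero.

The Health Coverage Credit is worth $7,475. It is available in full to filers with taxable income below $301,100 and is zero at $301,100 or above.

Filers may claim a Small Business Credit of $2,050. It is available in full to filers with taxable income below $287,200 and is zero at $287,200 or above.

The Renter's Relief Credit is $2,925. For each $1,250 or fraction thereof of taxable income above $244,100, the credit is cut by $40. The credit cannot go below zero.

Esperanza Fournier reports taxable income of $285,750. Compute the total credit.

Veteran's Credit: income exceeds $282,100 by $3,650, which is 2 full-or-partial $2,500 increments; reduction = 2 × $250 = $500, leaving $1,625.
Health Coverage Credit: $285,750 is below the $301,100 cutoff, so the full $7,475 applies.
Small Business Credit: $285,750 is below the $287,200 cutoff, so the full $2,050 applies.
Renter's Relief Credit: income exceeds $244,100 by $41,650, which is 34 full-or-partial $1,250 increments; reduction = 34 × $40 = $1,360, leaving $1,565.
Total: $1,625 + $7,475 + $2,050 + $1,565 = $12,715.

$12,715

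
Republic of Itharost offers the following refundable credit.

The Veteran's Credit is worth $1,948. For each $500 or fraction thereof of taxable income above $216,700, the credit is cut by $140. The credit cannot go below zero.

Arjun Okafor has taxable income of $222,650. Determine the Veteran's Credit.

Veteran's Credit: income exceeds $216,700 by $5,950, which is 12 full-or-partial $500 increments; reduction = 12 × $140 = $1,680, leaving $268.

$268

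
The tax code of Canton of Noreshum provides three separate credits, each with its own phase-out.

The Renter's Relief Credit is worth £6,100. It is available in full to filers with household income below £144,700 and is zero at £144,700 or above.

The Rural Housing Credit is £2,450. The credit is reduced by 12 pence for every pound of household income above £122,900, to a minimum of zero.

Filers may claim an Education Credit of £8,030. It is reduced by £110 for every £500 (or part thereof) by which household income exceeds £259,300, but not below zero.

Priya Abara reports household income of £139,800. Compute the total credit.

Renter's Relief Credit: £139,800 is below the £144,700 cutoff, so the full £6,100 applies.
Rural Housing Credit: 12% of the £16,900 excess over £122,900 is £2,028; credit = £2,450 − £2,028 = £422.
Education Credit: £139,800 is at or below the £259,300 threshold, so the full £8,030 applies.
Total: £6,100 + £422 + £8,030 = £14,552.

£14,552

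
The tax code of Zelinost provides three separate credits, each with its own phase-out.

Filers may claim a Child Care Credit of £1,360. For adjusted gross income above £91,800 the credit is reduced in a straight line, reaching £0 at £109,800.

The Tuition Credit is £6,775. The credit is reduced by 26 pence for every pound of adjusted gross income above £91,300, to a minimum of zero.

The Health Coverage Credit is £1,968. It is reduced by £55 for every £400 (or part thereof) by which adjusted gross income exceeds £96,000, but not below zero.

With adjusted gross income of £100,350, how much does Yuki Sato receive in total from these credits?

£6,499

Child Care Credit: £100,350 is £8,550 into a £18,000 phase-out range, leaving 9,450/18,000 of the credit: £1,360 × 9,450/18,000 = £714.
Tuition Credit: 26% of the £9,050 excess over £91,300 is £2,353; credit = £6,775 − £2,353 = £4,422.
Health Coverage Credit: income exceeds £96,000 by £4,350, which is 11 full-or-partial £400 increments; reduction = 11 × £55 = £605, leaving £1,363.
Total: £714 + £4,422 + £1,363 = £6,499.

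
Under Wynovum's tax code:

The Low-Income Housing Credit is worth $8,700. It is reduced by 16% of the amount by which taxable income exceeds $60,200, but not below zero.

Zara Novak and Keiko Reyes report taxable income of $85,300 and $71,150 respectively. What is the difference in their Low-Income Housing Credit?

Zara ($85,300): Low-Income Housing Credit: 16% of the $25,100 excess over $60,200 is $4,016; credit = $8,700 − $4,016 = $4,684.
Keiko ($71,150): Low-Income Housing Credit: 16% of the $10,950 excess over $60,200 is $1,752; credit = $8,700 − $1,752 = $6,948.
Difference: |$4,684 − $6,948| = $2,264.

$2,264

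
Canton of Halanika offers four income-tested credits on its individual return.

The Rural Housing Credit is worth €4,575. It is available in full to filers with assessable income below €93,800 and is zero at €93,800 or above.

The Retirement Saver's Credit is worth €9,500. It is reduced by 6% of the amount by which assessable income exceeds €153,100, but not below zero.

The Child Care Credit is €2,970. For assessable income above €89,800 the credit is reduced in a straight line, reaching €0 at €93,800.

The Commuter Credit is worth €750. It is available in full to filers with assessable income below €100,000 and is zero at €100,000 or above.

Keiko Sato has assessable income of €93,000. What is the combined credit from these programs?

€15,419

Rural Housing Credit: €93,000 is below the €93,800 cutoff, so the full €4,575 applies.
Retirement Saver's Credit: €93,000 is at or below the €153,100 threshold, so the full €9,500 applies.
Child Care Credit: €93,000 is €3,200 into a €4,000 phase-out range, leaving 800/4,000 of the credit: €2,970 × 800/4,000 = €594.
Commuter Credit: €93,000 is below the €100,000 cutoff, so the full €750 applies.
Total: €4,575 + €9,500 + €594 + €750 = €15,419.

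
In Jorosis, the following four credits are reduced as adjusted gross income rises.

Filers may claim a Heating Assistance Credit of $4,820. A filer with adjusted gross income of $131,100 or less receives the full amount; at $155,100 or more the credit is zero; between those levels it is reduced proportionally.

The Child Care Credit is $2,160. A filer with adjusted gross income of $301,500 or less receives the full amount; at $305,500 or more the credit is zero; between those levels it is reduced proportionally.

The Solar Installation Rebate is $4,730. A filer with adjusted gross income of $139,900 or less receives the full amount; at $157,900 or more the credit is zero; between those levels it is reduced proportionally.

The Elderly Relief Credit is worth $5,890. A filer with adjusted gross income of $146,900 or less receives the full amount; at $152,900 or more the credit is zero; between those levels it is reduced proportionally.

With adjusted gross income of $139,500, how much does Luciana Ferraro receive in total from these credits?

$15,913

Heating Assistance Credit: $139,500 is $8,400 into a $24,000 phase-out range, leaving 15,600/24,000 of the credit: $4,820 × 15,600/24,000 = $3,133.
Child Care Credit: $139,500 is at or below the $301,500 threshold, so the full $2,160 applies.
Solar Installation Rebate: $139,500 is at or below the $139,900 threshold, so the full $4,730 applies.
Elderly Relief Credit: $139,500 is at or below the $146,900 threshold, so the full $5,890 applies.
Total: $3,133 + $2,160 + $4,730 + $5,890 = $15,913.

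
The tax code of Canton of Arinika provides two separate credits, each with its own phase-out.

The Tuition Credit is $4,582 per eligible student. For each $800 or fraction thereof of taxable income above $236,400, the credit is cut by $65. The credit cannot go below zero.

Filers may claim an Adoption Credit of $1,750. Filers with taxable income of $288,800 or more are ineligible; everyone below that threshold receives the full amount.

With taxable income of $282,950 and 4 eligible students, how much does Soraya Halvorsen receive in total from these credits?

Tuition Credit: base = 4 × $4,582 = $18,328. income exceeds $236,400 by $46,550, which is 59 full-or-partial $800 increments; reduction = 59 × $65 = $3,835, leaving $14,493.
Adoption Credit: $282,950 is below the $288,800 cutoff, so the full $1,750 applies.
Total: $14,493 + $1,750 = $16,243.

$16,243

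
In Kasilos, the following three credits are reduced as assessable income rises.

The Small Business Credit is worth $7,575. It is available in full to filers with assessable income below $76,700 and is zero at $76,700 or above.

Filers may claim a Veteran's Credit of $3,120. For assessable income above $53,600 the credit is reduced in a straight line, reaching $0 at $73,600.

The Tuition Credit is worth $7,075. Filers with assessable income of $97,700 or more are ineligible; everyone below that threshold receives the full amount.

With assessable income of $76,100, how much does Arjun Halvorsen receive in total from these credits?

Small Business Credit: $76,100 is below the $76,700 cutoff, so the full $7,575 applies.
Veteran's Credit: $76,100 is at or above $73,600, so the credit is $0.
Tuition Credit: $76,100 is below the $97,700 cutoff, so the full $7,075 applies.
Total: $7,575 + $0 + $7,075 = $14,650.

$14,650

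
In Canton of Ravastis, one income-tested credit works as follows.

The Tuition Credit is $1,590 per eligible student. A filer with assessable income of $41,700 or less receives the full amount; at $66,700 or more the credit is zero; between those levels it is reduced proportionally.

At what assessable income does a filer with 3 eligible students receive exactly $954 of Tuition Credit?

$61,700

Full credit = 3 × $1,590 = $4,770.
$954 is 954/4,770 of the full $4,770, so 3,816/4,770 of the $25,000 range has been used: income = $41,700 + $25,000 × 3,816/4,770 = $61,700.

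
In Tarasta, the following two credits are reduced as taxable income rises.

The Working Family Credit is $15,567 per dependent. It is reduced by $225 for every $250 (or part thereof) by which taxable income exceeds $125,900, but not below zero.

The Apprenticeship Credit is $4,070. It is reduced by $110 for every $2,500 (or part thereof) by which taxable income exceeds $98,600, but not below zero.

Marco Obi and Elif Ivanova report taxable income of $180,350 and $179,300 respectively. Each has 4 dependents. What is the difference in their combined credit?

$900

Marco ($180,350): Working Family Credit: base = 4 × $15,567 = $62,268. income exceeds $125,900 by $54,450, which is 218 full-or-partial $250 increments; reduction = 218 × $225 = $49,050, leaving $13,218. Apprenticeship Credit: income exceeds $98,600 by $81,750, which is 33 full-or-partial $2,500 increments; reduction = 33 × $110 = $3,630, leaving $440. total $13,218 + $440 = $13,658
Elif ($179,300): Working Family Credit: base = 4 × $15,567 = $62,268. income exceeds $125,900 by $53,400, which is 214 full-or-partial $250 increments; reduction = 214 × $225 = $48,150, leaving $14,118. Apprenticeship Credit: income exceeds $98,600 by $80,700, which is 33 full-or-partial $2,500 increments; reduction = 33 × $110 = $3,630, leaving $440. total $14,118 + $440 = $14,558
Difference: |$13,658 − $14,558| = $900.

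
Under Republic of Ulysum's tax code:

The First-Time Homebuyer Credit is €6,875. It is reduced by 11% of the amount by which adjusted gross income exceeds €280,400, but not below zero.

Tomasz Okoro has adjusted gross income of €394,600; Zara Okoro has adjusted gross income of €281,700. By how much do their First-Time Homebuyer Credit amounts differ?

€6,732

Tomasz (€394,600): First-Time Homebuyer Credit: 11% of the €114,200 excess over €280,400 is €12,562 ≥ base, so the credit is €0.
Zara (€281,700): First-Time Homebuyer Credit: 11% of the €1,300 excess over €280,400 is €143; credit = €6,875 − €143 = €6,732.
Difference: |€0 − €6,732| = €6,732.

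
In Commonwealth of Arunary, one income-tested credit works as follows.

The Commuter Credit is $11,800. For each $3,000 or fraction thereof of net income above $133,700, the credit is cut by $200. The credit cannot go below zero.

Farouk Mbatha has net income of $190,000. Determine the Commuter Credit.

Commuter Credit: income exceeds $133,700 by $56,300, which is 19 full-or-partial $3,000 increments; reduction = 19 × $200 = $3,800, leaving $8,000.

$8,000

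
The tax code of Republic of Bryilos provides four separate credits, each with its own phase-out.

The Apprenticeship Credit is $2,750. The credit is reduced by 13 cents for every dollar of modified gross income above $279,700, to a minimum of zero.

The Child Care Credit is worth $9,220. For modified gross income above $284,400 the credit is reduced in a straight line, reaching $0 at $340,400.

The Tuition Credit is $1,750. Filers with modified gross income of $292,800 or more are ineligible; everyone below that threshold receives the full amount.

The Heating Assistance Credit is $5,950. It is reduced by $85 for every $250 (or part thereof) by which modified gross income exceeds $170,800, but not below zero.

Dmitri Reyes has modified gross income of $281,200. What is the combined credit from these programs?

$13,525

Apprenticeship Credit: 13% of the $1,500 excess over $279,700 is $195; credit = $2,750 − $195 = $2,555.
Child Care Credit: $281,200 is at or below the $284,400 threshold, so the full $9,220 applies.
Tuition Credit: $281,200 is below the $292,800 cutoff, so the full $1,750 applies.
Heating Assistance Credit: income exceeds $170,800 by $110,400 → 442 increments × $85 = $37,570 ≥ base, so the credit is $0.
Total: $2,555 + $9,220 + $1,750 + $0 = $13,525.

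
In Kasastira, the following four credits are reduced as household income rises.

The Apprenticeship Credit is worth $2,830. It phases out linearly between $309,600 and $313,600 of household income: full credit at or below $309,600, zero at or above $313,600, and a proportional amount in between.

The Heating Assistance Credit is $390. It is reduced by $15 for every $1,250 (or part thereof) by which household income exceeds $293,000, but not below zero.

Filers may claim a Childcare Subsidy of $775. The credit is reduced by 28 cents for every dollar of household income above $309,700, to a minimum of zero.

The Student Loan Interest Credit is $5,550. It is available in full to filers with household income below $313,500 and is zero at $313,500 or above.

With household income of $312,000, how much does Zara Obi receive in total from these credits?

$6,963

Apprenticeship Credit: $312,000 is $2,400 into a $4,000 phase-out range, leaving 1,600/4,000 of the credit: $2,830 × 1,600/4,000 = $1,132.
Heating Assistance Credit: income exceeds $293,000 by $19,000, which is 16 full-or-partial $1,250 increments; reduction = 16 × $15 = $240, leaving $150.
Childcare Subsidy: 28% of the $2,300 excess over $309,700 is $644; credit = $775 − $644 = $131.
Student Loan Interest Credit: $312,000 is below the $313,500 cutoff, so the full $5,550 applies.
Total: $1,132 + $150 + $131 + $5,550 = $6,963.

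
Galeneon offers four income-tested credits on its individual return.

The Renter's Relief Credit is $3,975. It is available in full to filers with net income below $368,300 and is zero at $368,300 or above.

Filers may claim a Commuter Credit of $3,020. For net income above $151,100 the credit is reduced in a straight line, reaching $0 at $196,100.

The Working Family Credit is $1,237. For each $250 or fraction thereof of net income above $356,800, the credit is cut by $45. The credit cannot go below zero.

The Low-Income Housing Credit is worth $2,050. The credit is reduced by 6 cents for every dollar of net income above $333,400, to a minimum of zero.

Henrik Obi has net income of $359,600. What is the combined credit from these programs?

Renter's Relief Credit: $359,600 is below the $368,300 cutoff, so the full $3,975 applies.
Commuter Credit: $359,600 is at or above $196,100, so the credit is $0.
Working Family Credit: income exceeds $356,800 by $2,800, which is 12 full-or-partial $250 increments; reduction = 12 × $45 = $540, leaving $697.
Low-Income Housing Credit: 6% of the $26,200 excess over $333,400 is $1,572; credit = $2,050 − $1,572 = $478.
Total: $3,975 + $0 + $697 + $478 = $5,150.

$5,150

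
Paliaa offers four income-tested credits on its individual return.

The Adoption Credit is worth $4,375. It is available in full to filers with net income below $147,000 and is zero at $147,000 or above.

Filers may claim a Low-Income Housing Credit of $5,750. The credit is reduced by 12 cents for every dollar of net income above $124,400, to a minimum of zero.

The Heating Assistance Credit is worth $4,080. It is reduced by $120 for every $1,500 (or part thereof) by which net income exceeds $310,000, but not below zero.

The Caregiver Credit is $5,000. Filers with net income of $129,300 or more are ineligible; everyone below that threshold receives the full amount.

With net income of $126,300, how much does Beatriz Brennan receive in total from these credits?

Adoption Credit: $126,300 is below the $147,000 cutoff, so the full $4,375 applies.
Low-Income Housing Credit: 12% of the $1,900 excess over $124,400 is $228; credit = $5,750 − $228 = $5,522.
Heating Assistance Credit: $126,300 is at or below the $310,000 threshold, so the full $4,080 applies.
Caregiver Credit: $126,300 is below the $129,300 cutoff, so the full $5,000 applies.
Total: $4,375 + $5,522 + $4,080 + $5,000 = $18,977.

$18,977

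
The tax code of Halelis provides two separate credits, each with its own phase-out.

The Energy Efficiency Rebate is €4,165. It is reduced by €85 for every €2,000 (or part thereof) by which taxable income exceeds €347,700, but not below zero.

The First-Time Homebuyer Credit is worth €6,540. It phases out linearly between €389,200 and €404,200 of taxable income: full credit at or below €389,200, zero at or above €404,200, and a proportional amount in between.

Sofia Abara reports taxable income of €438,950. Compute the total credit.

€255

Energy Efficiency Rebate: income exceeds €347,700 by €91,250, which is 46 full-or-partial €2,000 increments; reduction = 46 × €85 = €3,910, leaving €255.
First-Time Homebuyer Credit: €438,950 is at or above €404,200, so the credit is €0.
Total: €255 + €0 = €255.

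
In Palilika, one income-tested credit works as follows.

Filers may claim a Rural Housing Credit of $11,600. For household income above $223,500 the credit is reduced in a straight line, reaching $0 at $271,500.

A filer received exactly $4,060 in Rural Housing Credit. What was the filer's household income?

$254,700

$4,060 is 4,060/11,600 of the full $11,600, so 7,540/11,600 of the $48,000 range has been used: income = $223,500 + $48,000 × 7,540/11,600 = $254,700.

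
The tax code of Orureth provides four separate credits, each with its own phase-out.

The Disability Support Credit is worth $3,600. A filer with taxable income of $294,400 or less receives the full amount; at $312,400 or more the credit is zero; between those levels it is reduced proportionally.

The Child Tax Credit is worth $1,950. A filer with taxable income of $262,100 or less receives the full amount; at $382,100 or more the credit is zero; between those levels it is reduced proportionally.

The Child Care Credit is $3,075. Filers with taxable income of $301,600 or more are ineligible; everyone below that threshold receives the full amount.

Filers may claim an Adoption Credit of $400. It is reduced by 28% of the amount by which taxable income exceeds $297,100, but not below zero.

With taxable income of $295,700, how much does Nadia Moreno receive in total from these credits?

Disability Support Credit: $295,700 is $1,300 into a $18,000 phase-out range, leaving 16,700/18,000 of the credit: $3,600 × 16,700/18,000 = $3,340.
Child Tax Credit: $295,700 is $33,600 into a $120,000 phase-out range, leaving 86,400/120,000 of the credit: $1,950 × 86,400/120,000 = $1,404.
Child Care Credit: $295,700 is below the $301,600 cutoff, so the full $3,075 applies.
Adoption Credit: $295,700 is at or below the $297,100 threshold, so the full $400 applies.
Total: $3,340 + $1,404 + $3,075 + $400 = $8,219.

$8,219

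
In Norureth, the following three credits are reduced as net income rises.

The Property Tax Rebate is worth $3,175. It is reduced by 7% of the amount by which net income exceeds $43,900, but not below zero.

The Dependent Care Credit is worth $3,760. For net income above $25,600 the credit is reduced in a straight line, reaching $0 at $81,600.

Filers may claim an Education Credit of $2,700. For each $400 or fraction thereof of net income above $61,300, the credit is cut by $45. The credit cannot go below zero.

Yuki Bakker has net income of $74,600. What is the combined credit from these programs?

Property Tax Rebate: 7% of the $30,700 excess over $43,900 is $2,149; credit = $3,175 − $2,149 = $1,026.
Dependent Care Credit: $74,600 is $49,000 into a $56,000 phase-out range, leaving 7,000/56,000 of the credit: $3,760 × 7,000/56,000 = $470.
Education Credit: income exceeds $61,300 by $13,300, which is 34 full-or-partial $400 increments; reduction = 34 × $45 = $1,530, leaving $1,170.
Total: $1,026 + $470 + $1,170 = $2,666.

$2,666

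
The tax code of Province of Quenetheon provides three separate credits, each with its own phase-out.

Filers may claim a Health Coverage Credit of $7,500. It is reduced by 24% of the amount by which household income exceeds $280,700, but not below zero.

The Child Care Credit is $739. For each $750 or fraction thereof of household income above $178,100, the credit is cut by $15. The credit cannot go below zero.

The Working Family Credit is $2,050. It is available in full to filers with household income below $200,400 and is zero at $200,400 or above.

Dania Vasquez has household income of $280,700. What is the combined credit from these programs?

Health Coverage Credit: $280,700 is at or below the $280,700 threshold, so the full $7,500 applies.
Child Care Credit: income exceeds $178,100 by $102,600 → 137 increments × $15 = $2,055 ≥ base, so the credit is $0.
Working Family Credit: $280,700 meets or exceeds the $200,400 cutoff, so the credit is $0.
Total: $7,500 + $0 + $0 = $7,500.

$7,500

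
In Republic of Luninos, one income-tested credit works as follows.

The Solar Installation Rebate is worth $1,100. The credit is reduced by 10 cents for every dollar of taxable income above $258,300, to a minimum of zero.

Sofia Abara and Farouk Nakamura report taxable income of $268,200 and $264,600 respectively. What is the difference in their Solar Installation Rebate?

$360

Sofia ($268,200): Solar Installation Rebate: 10% of the $9,900 excess over $258,300 is $990; credit = $1,100 − $990 = $110.
Farouk ($264,600): Solar Installation Rebate: 10% of the $6,300 excess over $258,300 is $630; credit = $1,100 − $630 = $470.
Difference: |$110 − $470| = $360.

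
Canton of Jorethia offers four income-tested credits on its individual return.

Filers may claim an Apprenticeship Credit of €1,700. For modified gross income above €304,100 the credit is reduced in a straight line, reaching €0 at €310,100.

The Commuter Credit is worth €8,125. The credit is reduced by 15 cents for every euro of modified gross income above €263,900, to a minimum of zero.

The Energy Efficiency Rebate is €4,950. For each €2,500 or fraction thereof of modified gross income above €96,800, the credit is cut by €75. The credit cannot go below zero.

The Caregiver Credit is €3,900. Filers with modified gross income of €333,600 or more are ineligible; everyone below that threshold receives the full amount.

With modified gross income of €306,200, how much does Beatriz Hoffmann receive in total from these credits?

€6,785

Apprenticeship Credit: €306,200 is €2,100 into a €6,000 phase-out range, leaving 3,900/6,000 of the credit: €1,700 × 3,900/6,000 = €1,105.
Commuter Credit: 15% of the €42,300 excess over €263,900 is €6,345; credit = €8,125 − €6,345 = €1,780.
Energy Efficiency Rebate: income exceeds €96,800 by €209,400 → 84 increments × €75 = €6,300 ≥ base, so the credit is €0.
Caregiver Credit: €306,200 is below the €333,600 cutoff, so the full €3,900 applies.
Total: €1,105 + €1,780 + €0 + €3,900 = €6,785.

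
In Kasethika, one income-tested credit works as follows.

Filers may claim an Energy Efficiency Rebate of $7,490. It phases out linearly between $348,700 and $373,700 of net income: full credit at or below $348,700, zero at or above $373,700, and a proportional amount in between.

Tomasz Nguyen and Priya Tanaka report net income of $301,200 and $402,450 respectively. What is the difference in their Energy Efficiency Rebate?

$7,490

Tomasz ($301,200): Energy Efficiency Rebate: $301,200 is at or below the $348,700 threshold, so the full $7,490 applies.
Priya ($402,450): Energy Efficiency Rebate: $402,450 is at or above $373,700, so the credit is $0.
Difference: |$7,490 − $0| = $7,490.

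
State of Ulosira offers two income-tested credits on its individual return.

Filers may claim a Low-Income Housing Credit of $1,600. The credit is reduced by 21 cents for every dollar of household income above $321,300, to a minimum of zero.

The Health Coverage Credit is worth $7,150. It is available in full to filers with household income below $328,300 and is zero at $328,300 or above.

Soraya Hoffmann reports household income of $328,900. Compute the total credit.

Low-Income Housing Credit: 21% of the $7,600 excess over $321,300 is $1,596; credit = $1,600 − $1,596 = $4.
Health Coverage Credit: $328,900 meets or exceeds the $328,300 cutoff, so the credit is $0.
Total: $4 + $0 = $4.

$4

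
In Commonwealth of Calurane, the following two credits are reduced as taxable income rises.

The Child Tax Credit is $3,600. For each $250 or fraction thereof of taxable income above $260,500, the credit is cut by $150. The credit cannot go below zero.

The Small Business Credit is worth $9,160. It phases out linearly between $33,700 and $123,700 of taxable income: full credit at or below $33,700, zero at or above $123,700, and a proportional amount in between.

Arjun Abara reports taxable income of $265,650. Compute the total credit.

$450

Child Tax Credit: income exceeds $260,500 by $5,150, which is 21 full-or-partial $250 increments; reduction = 21 × $150 = $3,150, leaving $450.
Small Business Credit: $265,650 is at or above $123,700, so the credit is $0.
Total: $450 + $0 = $450.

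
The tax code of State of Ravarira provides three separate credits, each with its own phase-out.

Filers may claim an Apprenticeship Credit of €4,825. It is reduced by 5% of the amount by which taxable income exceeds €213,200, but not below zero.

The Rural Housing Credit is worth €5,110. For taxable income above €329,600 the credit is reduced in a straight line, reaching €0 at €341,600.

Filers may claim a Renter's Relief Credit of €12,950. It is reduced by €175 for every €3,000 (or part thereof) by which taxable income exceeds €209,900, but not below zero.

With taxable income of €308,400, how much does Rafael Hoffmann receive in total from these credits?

€12,350

Apprenticeship Credit: 5% of the €95,200 excess over €213,200 is €4,760; credit = €4,825 − €4,760 = €65.
Rural Housing Credit: €308,400 is at or below the €329,600 threshold, so the full €5,110 applies.
Renter's Relief Credit: income exceeds €209,900 by €98,500, which is 33 full-or-partial €3,000 increments; reduction = 33 × €175 = €5,775, leaving €7,175.
Total: €65 + €5,110 + €7,175 = €12,350.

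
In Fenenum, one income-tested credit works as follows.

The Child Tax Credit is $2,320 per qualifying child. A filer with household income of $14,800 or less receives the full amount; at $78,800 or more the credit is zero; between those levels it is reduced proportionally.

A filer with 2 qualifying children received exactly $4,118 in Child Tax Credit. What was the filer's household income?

$22,000

Full credit = 2 × $2,320 = $4,640.
$4,118 is 4,118/4,640 of the full $4,640, so 522/4,640 of the $64,000 range has been used: income = $14,800 + $64,000 × 522/4,640 = $22,000.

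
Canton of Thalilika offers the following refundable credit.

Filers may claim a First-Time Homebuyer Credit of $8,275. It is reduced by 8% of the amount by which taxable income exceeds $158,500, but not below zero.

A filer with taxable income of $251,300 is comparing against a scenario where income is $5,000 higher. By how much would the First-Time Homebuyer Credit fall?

$400

At $251,300 — 8% of the $92,800 excess over $158,500 is $7,424; credit = $8,275 − $7,424 = $851.
At $256,300 — 8% of the $97,800 excess over $158,500 is $7,824; credit = $8,275 − $7,824 = $451.
Lost: $851 − $451 = $400.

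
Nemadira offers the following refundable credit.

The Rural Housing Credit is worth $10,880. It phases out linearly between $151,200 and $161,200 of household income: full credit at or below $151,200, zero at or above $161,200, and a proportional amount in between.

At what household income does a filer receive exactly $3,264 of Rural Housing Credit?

$158,200

$3,264 is 3,264/10,880 of the full $10,880, so 7,616/10,880 of the $10,000 range has been used: income = $151,200 + $10,000 × 7,616/10,880 = $158,200.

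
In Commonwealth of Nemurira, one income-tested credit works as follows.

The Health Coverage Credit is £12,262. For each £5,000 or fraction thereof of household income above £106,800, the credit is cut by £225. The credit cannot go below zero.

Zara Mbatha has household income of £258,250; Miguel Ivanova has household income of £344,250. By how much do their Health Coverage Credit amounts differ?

£3,825

Zara (£258,250): Health Coverage Credit: income exceeds £106,800 by £151,450, which is 31 full-or-partial £5,000 increments; reduction = 31 × £225 = £6,975, leaving £5,287.
Miguel (£344,250): Health Coverage Credit: income exceeds £106,800 by £237,450, which is 48 full-or-partial £5,000 increments; reduction = 48 × £225 = £10,800, leaving £1,462.
Difference: |£5,287 − £1,462| = £3,825.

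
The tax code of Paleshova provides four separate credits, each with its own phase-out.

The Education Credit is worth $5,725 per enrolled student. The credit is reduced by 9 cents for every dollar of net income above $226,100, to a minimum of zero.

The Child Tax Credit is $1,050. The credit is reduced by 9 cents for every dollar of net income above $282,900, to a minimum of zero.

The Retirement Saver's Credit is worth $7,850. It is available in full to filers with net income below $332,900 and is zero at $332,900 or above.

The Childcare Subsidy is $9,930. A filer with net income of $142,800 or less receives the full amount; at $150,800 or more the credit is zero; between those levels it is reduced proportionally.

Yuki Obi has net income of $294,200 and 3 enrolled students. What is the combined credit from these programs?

Education Credit: base = 3 × $5,725 = $17,175. 9% of the $68,100 excess over $226,100 is $6,129; credit = $17,175 − $6,129 = $11,046.
Child Tax Credit: 9% of the $11,300 excess over $282,900 is $1,017; credit = $1,050 − $1,017 = $33.
Retirement Saver's Credit: $294,200 is below the $332,900 cutoff, so the full $7,850 applies.
Childcare Subsidy: $294,200 is at or above $150,800, so the credit is $0.
Total: $11,046 + $33 + $7,850 + $0 = $18,929.

$18,929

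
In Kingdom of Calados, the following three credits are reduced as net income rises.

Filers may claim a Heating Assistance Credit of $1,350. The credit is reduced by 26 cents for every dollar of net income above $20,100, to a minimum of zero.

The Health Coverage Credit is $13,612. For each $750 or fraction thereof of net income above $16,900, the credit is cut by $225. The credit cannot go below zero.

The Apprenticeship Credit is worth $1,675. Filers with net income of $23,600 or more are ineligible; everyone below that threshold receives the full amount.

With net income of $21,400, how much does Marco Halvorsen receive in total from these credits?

Heating Assistance Credit: 26% of the $1,300 excess over $20,100 is $338; credit = $1,350 − $338 = $1,012.
Health Coverage Credit: income exceeds $16,900 by $4,500, which is 6 full-or-partial $750 increments; reduction = 6 × $225 = $1,350, leaving $12,262.
Apprenticeship Credit: $21,400 is below the $23,600 cutoff, so the full $1,675 applies.
Total: $1,012 + $12,262 + $1,675 = $14,949.

$14,949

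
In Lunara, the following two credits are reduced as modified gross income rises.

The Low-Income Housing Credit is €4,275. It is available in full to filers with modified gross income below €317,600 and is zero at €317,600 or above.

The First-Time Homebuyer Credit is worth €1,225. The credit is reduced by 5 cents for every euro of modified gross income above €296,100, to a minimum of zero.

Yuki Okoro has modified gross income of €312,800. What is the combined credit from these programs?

Low-Income Housing Credit: €312,800 is below the €317,600 cutoff, so the full €4,275 applies.
First-Time Homebuyer Credit: 5% of the €16,700 excess over €296,100 is €835; credit = €1,225 − €835 = €390.
Total: €4,275 + €390 = €4,665.

€4,665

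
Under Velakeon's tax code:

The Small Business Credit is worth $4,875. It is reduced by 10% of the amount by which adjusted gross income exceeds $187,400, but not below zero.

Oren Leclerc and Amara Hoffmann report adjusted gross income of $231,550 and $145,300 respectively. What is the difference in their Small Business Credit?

$4,415

Oren ($231,550): Small Business Credit: 10% of the $44,150 excess over $187,400 is $4,415; credit = $4,875 − $4,415 = $460.
Amara ($145,300): Small Business Credit: $145,300 is at or below the $187,400 threshold, so the full $4,875 applies.
Difference: |$460 − $4,875| = $4,415.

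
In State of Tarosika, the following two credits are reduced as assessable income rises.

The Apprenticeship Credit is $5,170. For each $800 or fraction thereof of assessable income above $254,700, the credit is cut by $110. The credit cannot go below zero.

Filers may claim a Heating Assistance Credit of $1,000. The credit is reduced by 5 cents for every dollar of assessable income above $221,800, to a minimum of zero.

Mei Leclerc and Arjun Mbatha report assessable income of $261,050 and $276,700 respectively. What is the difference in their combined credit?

Mei ($261,050): Apprenticeship Credit: income exceeds $254,700 by $6,350, which is 8 full-or-partial $800 increments; reduction = 8 × $110 = $880, leaving $4,290. Heating Assistance Credit: 5% of the $39,250 excess over $221,800 is $1,962.50 ≥ base, so the credit is $0. total $4,290 + $0 = $4,290
Arjun ($276,700): Apprenticeship Credit: income exceeds $254,700 by $22,000, which is 28 full-or-partial $800 increments; reduction = 28 × $110 = $3,080, leaving $2,090. Heating Assistance Credit: 5% of the $54,900 excess over $221,800 is $2,745 ≥ base, so the credit is $0. total $2,090 + $0 = $2,090
Difference: |$4,290 − $2,090| = $2,200.

$2,200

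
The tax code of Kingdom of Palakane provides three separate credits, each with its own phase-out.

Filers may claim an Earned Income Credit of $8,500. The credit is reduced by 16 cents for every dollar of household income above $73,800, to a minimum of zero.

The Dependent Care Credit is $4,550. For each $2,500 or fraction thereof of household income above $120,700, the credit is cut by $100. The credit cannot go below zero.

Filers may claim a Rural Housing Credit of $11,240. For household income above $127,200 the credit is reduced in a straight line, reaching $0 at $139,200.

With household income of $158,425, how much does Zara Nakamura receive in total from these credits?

$2,950

Earned Income Credit: 16% of the $84,625 excess over $73,800 is $13,540 ≥ base, so the credit is $0.
Dependent Care Credit: income exceeds $120,700 by $37,725, which is 16 full-or-partial $2,500 increments; reduction = 16 × $100 = $1,600, leaving $2,950.
Rural Housing Credit: $158,425 is at or above $139,200, so the credit is $0.
Total: $0 + $2,950 + $0 = $2,950.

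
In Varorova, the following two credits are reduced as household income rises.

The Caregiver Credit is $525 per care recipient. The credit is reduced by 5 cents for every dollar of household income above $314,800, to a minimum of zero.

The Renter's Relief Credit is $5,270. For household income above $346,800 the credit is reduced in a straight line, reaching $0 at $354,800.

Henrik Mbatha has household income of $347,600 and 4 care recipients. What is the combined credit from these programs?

$5,203

Caregiver Credit: base = 4 × $525 = $2,100. 5% of the $32,800 excess over $314,800 is $1,640; credit = $2,100 − $1,640 = $460.
Renter's Relief Credit: $347,600 is $800 into a $8,000 phase-out range, leaving 7,200/8,000 of the credit: $5,270 × 7,200/8,000 = $4,743.
Total: $460 + $4,743 = $5,203.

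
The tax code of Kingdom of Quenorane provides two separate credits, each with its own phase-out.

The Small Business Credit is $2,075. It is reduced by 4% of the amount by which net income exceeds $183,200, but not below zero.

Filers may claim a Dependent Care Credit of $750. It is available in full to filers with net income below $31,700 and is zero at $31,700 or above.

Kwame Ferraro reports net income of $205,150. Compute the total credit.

Small Business Credit: 4% of the $21,950 excess over $183,200 is $878; credit = $2,075 − $878 = $1,197.
Dependent Care Credit: $205,150 meets or exceeds the $31,700 cutoff, so the credit is $0.
Total: $1,197 + $0 = $1,197.

$1,197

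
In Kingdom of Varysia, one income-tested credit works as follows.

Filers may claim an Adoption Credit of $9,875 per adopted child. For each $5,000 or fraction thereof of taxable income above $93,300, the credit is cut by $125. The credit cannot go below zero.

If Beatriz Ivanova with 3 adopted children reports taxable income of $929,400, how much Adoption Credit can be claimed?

Adoption Credit: base = 3 × $9,875 = $29,625. income exceeds $93,300 by $836,100, which is 168 full-or-partial $5,000 increments; reduction = 168 × $125 = $21,000, leaving $8,625.

$8,625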